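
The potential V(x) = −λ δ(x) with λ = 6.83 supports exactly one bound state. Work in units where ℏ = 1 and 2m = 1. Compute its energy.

E = -11.7

The bound state is ψ(x) = √κ e^{−κ|x|}. The derivative jump ψ'(0⁺) − ψ'(0⁻) = −(2mλ/ℏ²)ψ(0) fixes κ = mλ/ℏ² = 3.415.
Then E = −ℏ²κ²/(2m) = −mλ²/(2ℏ²) = -11.66.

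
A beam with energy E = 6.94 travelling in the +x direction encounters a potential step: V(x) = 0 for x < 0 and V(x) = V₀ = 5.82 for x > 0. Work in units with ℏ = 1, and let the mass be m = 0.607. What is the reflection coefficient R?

On each side the TISE gives plane waves with k = √(2m(E − V))/ℏ: k₁ = √(2·0.607·6.94) = 2.903, k₂ = √(2·0.607·1.12) = 1.166.
Continuity of ψ and ψ′ at the step yields the reflection amplitude r = (k₁ − k₂)/(k₁ + k₂) = 0.4268; thus R = |r|² = 0.1822, T = 0.8178.

R = 0.182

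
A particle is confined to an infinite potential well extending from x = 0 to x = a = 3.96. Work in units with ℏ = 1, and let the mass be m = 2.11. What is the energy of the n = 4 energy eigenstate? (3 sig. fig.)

E = 2.39

Requiring ψ(0) = ψ(a) = 0 quantises k = nπ/a, hence E_n = ℏ²k²/2m = n²π²ℏ²/(2ma²).
E_4 = 4² × π² / (2 × 2.11 × 3.96²) = 2.386.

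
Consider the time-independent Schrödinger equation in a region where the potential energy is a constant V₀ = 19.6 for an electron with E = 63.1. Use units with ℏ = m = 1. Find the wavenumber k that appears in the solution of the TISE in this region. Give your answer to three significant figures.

k = 9.33

With E > V₀ the solution is oscillatory, ψ ∝ e^{±ikx} with k = √(2m(E − V₀))/ℏ.
k = √(2 × 1 × 43.5) = 9.327.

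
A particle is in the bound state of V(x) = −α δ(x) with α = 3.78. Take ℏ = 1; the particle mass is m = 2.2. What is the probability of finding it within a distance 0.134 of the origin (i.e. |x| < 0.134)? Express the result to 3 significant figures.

P = 0.892

The normalised bound state is ψ = √κ e^{−κ|x|} with κ = mα/ℏ² = 8.316.
P(|x| < d) = ∫_{−d}^{d} κ e^{−2κ|x|} dx = 1 − e^{−2κd} = 1 − e^{−2.229} = 0.8923.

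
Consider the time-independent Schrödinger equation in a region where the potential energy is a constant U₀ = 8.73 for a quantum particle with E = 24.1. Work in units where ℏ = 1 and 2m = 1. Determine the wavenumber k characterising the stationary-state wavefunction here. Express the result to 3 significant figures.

With E > U₀ the solution is oscillatory, ψ ∝ e^{±ikx} with k = √(2m(E − U₀))/ℏ.
k = √(2 × 0.5 × 15.37) = 3.920.

k = 3.92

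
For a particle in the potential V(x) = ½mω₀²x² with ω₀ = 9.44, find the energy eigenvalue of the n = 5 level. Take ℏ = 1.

E = 51.9

Using E_n = (n + ½)ℏω₀: E_5 = 5.5 × 9.44 = 51.92.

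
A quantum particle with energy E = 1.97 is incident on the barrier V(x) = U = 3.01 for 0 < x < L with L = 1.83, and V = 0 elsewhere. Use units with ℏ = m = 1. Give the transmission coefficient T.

E < U: inside the barrier ψ ∝ e^{±κx} with κ = √(2m(U − E))/ℏ = 1.442.
κL = 2.639, sinh(κL) = 6.966.
Matching ψ, ψ′ at both faces gives T = [1 + U² sinh²(κL) / (4E(U − E))]⁻¹ = 1/54.64 = 0.0183.

T = 0.0183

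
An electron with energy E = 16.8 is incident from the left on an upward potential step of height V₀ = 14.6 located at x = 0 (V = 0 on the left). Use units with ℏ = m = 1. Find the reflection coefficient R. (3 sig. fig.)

On each side the TISE gives plane waves with k = √(2m(E − V))/ℏ: k₁ = √(2·1·16.8) = 5.797, k₂ = √(2·1·2.2) = 2.098.
Matching ψ and ψ′ at x = 0 gives r = (k₁ − k₂)/(k₁ + k₂), so R = r² = 0.2196 and T = 1 − R = 0.7804.

R = 0.220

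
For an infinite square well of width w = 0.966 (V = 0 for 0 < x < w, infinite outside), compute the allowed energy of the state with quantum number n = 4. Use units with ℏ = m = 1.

Requiring ψ(0) = ψ(w) = 0 quantises k = nπ/w, hence E_n = ℏ²k²/2m = n²π²ℏ²/(2mw²).
E_4 = 4² × π² / (2 × 1 × 0.966²) = 84.61.

E = 84.6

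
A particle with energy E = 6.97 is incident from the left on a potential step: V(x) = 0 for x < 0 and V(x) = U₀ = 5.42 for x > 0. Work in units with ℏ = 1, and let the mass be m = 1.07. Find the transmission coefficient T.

On each side the TISE gives plane waves with k = √(2m(E − V))/ℏ: k₁ = √(2·1.07·6.97) = 3.862, k₂ = √(2·1.07·1.55) = 1.821.
Matching ψ and ψ′ at x = 0 gives r = (k₁ − k₂)/(k₁ + k₂), so R = r² = 0.1289 and T = 1 − R = 0.8711.

T = 0.871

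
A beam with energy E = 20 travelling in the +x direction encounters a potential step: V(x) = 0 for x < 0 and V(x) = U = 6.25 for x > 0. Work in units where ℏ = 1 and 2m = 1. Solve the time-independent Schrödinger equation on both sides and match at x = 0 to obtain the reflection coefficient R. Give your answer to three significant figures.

R = 0.00872

On each side the TISE gives plane waves with k = √(2m(E − V))/ℏ: k₁ = √(2·½·20) = 4.472, k₂ = √(2·½·13.75) = 3.708.
Matching ψ and ψ′ at x = 0 gives r = (k₁ − k₂)/(k₁ + k₂), so R = r² = 0.008724 and T = 1 − R = 0.9913.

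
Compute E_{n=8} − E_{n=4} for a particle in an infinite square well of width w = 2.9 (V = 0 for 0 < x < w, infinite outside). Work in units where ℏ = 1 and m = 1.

ΔE = 28.2

E_n = n²π²ℏ²/(2mw²), so ΔE = (8² − 4²) π²ℏ²/(2mw²).
ΔE = 48 × π² / (2 × 1 × 2.9²) = 28.17.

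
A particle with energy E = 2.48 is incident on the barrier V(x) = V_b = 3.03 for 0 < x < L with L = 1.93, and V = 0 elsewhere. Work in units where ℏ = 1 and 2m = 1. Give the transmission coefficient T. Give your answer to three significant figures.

Since E < V_b the interior solution is evanescent with decay constant κ = √(2m(V_b − E))/ℏ = 0.7416.
κL = 1.431, sinh(κL) = 1.973.
Matching ψ, ψ′ at both faces gives T = [1 + V_b² sinh²(κL) / (4E(V_b − E))]⁻¹ = 1/7.548 = 0.132.

T = 0.132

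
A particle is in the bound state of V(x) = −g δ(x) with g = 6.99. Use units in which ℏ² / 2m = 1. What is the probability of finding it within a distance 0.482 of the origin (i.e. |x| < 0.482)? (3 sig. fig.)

The normalised bound state is ψ = √κ e^{−κ|x|} with κ = mg/ℏ² = 3.495.
P(|x| < d) = ∫_{−d}^{d} κ e^{−2κ|x|} dx = 1 − e^{−2κd} = 1 − e^{−3.369} = 0.9656.

P = 0.966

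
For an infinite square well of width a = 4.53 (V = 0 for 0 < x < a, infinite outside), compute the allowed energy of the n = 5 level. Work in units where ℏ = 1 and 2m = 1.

The infinite-well eigenfunctions ψ_n = √(2/a) sin(nπx/a) vanish at both walls, giving E_n = n²π²ℏ²/(2ma²).
E_5 = 5² × π² / (2 × 0.5 × 4.53²) = 12.02.

E = 12.0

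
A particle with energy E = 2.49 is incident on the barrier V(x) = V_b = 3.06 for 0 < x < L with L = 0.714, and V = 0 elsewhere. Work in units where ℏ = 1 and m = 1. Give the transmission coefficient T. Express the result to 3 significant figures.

Since E < V_b the interior solution is evanescent with decay constant κ = √(2m(V_b − E))/ℏ = 1.068.
κL = 0.7623, sinh(κL) = 0.8384.
Matching ψ, ψ′ at both faces gives T = [1 + V_b² sinh²(κL) / (4E(V_b − E))]⁻¹ = 1/2.159 = 0.463.

T = 0.463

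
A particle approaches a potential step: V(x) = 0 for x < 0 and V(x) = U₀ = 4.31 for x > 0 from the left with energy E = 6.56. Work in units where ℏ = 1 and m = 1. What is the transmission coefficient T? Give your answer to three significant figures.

T = 0.932

The wavenumbers are k₁ = √(2mE)/ℏ = 3.622 on the left and k₂ = √(2m(E − U₀))/ℏ = 2.121 on the right.
Continuity of ψ and ψ′ at the step yields the reflection amplitude r = (k₁ − k₂)/(k₁ + k₂) = 0.2613; thus R = |r|² = 0.06828, T = 0.9317.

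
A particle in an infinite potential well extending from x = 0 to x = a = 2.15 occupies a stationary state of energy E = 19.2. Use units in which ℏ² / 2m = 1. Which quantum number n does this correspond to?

n = 3

From E_n = n²π²ℏ²/(2ma²) invert to n = √(2ma²E)/(πℏ).
n = (2.15/π) × √(2 × 0.5 × 19.2) = 2.999 → n = 3.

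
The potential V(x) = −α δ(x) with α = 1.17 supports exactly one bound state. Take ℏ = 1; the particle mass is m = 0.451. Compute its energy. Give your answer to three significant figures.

The bound state is ψ(x) = √κ e^{−κ|x|}. The derivative jump ψ'(0⁺) − ψ'(0⁻) = −(2mα/ℏ²)ψ(0) fixes κ = mα/ℏ² = 0.5277.
Then E = −ℏ²κ²/(2m) = −mα²/(2ℏ²) = -0.3087.

E = -0.309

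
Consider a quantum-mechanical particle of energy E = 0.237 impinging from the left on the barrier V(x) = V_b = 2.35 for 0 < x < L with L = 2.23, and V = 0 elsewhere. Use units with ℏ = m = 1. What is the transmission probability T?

T = 0.000151

E < V_b: inside the barrier ψ ∝ e^{±κx} with κ = √(2m(V_b − E))/ℏ = 2.056.
κL = 4.584, sinh(κL) = 48.96.
The exact tunnelling result is T⁻¹ = 1 + V_b² sinh²(κL) / [4E(V_b − E)] = 6610, so T = 0.000151.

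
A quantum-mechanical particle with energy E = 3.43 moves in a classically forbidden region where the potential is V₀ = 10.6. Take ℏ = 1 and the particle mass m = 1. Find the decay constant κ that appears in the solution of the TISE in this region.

κ = 3.79

Since E < V₀ the TISE in this region is ψ'' = κ²ψ with κ = √(2m(V₀ − E))/ℏ.
κ = √(2 × 1 × 7.17) = 3.787.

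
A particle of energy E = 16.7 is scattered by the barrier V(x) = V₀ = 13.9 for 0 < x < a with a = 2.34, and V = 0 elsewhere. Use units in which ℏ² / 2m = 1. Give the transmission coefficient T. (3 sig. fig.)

E > V₀: inside the barrier k₂ = √(2m(E − V₀))/ℏ = 1.673, k₂a = 3.916.
Matching at both interfaces gives T⁻¹ = 1 + V₀² sin²(k₂a) / [4E(E − V₀)] = 1.505, hence T = 0.665.

T = 0.665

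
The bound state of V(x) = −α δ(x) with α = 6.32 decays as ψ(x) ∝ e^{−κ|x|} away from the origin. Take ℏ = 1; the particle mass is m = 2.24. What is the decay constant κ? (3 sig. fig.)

Integrate −(ℏ²/2m)ψ'' − αδ(x)ψ = Eψ from −ε to +ε: the ψ'' term gives ψ'(0⁺) − ψ'(0⁻) and the δ term gives −(2mα/ℏ²)ψ(0).
With ψ ∝ e^{−κ|x|} this yields −2κ = −2mα/ℏ², so κ = mα/ℏ² = 14.16.

κ = 14.2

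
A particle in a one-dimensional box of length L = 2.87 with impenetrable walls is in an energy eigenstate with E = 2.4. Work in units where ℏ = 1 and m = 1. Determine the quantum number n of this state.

For an infinite well E_n = n²π²ℏ²/(2mL²), so n = (L/πℏ)√(2mE).
n = (2.87/π) × √(2 × 1 × 2.4) = 2.001 → n = 2.

n = 2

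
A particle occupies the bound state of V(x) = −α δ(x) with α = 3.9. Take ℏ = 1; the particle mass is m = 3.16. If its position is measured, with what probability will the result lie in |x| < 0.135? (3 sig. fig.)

P = 0.964

The normalised bound state is ψ = √κ e^{−κ|x|} with κ = mα/ℏ² = 12.32.
P(|x| < d) = ∫_{−d}^{d} κ e^{−2κ|x|} dx = 1 − e^{−2κd} = 1 − e^{−3.327} = 0.9641.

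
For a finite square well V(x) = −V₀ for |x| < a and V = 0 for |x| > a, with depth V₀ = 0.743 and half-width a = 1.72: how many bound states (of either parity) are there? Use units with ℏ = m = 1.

N = 2

Define the well-strength parameter z₀ = (a/ℏ)√(2mV₀) = 1.72 × √(2·1·0.743) = 2.097.
A new bound state (alternating even/odd) appears each time z₀ passes a multiple of π/2, so N = ⌊2z₀/π⌋ + 1 = ⌊1.335⌋ + 1 = 2.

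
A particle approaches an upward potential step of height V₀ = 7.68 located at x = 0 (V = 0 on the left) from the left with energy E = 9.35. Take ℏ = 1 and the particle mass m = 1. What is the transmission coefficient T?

The wavenumbers are k₁ = √(2mE)/ℏ = 4.324 on the left and k₂ = √(2m(E − V₀))/ℏ = 1.828 on the right.
Matching ψ and ψ′ at x = 0 gives r = (k₁ − k₂)/(k₁ + k₂), so R = r² = 0.1647 and T = 1 − R = 0.8353.

T = 0.835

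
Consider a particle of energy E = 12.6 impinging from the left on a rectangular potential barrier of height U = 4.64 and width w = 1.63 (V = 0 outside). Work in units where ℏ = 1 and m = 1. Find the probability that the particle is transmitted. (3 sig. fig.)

Above the barrier the interior wavenumber is k₂ = √(2m(E − U))/ℏ = 3.990, giving phase k₂w = 6.504.
T = [1 + U² sin²(k₂w) / (4E(E − U))]⁻¹ = 1/1.003 = 0.997.

T = 0.997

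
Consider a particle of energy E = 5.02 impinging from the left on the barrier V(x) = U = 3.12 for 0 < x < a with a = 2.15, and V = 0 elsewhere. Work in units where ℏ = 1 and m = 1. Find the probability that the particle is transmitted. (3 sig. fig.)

T = 0.839

Above the barrier the interior wavenumber is k₂ = √(2m(E − U))/ℏ = 1.949, giving phase k₂a = 4.191.
Matching at both interfaces gives T⁻¹ = 1 + U² sin²(k₂a) / [4E(E − U)] = 1.192, hence T = 0.839.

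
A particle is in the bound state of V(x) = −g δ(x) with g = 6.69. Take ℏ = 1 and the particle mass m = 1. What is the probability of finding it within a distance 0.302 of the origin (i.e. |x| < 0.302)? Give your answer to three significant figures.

P = 0.982

The normalised bound state is ψ = √κ e^{−κ|x|} with κ = mg/ℏ² = 6.690.
P(|x| < d) = ∫_{−d}^{d} κ e^{−2κ|x|} dx = 1 − e^{−2κd} = 1 − e^{−4.041} = 0.9824.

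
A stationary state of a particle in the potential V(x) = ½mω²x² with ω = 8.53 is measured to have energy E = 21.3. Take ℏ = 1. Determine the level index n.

E_n = ℏω(n + ½) ⇒ n = E/(ℏω) − ½ = 21.3/8.53 − 0.5 = 1.997 → n = 2.

n = 2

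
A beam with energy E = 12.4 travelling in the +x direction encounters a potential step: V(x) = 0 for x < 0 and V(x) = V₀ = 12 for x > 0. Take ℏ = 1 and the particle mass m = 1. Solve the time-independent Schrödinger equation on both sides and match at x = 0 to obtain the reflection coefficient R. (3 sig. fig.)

On each side the TISE gives plane waves with k = √(2m(E − V))/ℏ: k₁ = √(2·1·12.4) = 4.980, k₂ = √(2·1·0.4) = 0.8944.
Continuity of ψ and ψ′ at the step yields the reflection amplitude r = (k₁ − k₂)/(k₁ + k₂) = 0.6955; thus R = |r|² = 0.4837, T = 0.5163.

R = 0.484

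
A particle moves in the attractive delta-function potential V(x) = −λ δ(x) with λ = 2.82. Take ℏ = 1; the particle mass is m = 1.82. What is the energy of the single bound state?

For x ≠ 0 the bound state is ψ ∝ e^{−κ|x|}; integrating the TISE across the delta gives the cusp condition 2κ = 2mλ/ℏ², so κ = 5.132.
Then E = −ℏ²κ²/(2m) = −mλ²/(2ℏ²) = -7.237.

E = -7.24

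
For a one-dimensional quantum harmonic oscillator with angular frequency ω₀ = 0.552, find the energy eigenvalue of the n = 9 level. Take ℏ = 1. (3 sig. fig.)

The oscillator eigenvalues are E_n = ℏω₀(n + ½), so E_9 = 0.552 × 9.5 = 5.244.

E = 5.24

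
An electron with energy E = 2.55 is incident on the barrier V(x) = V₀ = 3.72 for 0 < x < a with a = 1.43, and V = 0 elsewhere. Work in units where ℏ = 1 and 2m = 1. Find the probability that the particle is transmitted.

T = 0.146

E < V₀: inside the barrier ψ ∝ e^{±κx} with κ = √(2m(V₀ − E))/ℏ = 1.082.
κa = 1.547, sinh(κa) = 2.242.
Matching ψ, ψ′ at both faces gives T = [1 + V₀² sinh²(κa) / (4E(V₀ − E))]⁻¹ = 1/6.827 = 0.146.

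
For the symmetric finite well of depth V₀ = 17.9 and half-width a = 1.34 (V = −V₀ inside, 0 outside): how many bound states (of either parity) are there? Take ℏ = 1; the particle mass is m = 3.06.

N = 9

Define the well-strength parameter z₀ = (a/ℏ)√(2mV₀) = 1.34 × √(2·3.06·17.9) = 14.03.
A new bound state (alternating even/odd) appears each time z₀ passes a multiple of π/2, so N = ⌊2z₀/π⌋ + 1 = ⌊8.929⌋ + 1 = 9.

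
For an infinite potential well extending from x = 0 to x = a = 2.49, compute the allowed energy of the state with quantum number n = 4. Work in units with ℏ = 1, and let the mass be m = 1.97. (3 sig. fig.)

The infinite-well eigenfunctions ψ_n = √(2/a) sin(nπx/a) vanish at both walls, giving E_n = n²π²ℏ²/(2ma²).
E_4 = 4² × π² / (2 × 1.97 × 2.49²) = 6.464.

E = 6.46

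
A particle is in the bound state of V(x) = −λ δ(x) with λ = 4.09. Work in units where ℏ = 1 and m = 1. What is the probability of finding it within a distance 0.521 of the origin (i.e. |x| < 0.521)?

P = 0.986

The normalised bound state is ψ = √κ e^{−κ|x|} with κ = mλ/ℏ² = 4.090.
P(|x| < d) = ∫_{−d}^{d} κ e^{−2κ|x|} dx = 1 − e^{−2κd} = 1 − e^{−4.262} = 0.9859.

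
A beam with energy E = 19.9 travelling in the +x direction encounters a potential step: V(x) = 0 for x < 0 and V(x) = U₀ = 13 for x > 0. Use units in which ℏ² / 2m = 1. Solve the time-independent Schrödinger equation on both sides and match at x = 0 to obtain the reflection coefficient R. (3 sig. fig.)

The wavenumbers are k₁ = √(2mE)/ℏ = 4.461 on the left and k₂ = √(2m(E − U₀))/ℏ = 2.627 on the right.
Matching ψ and ψ′ at x = 0 gives r = (k₁ − k₂)/(k₁ + k₂), so R = r² = 0.06697 and T = 1 − R = 0.9330.

R = 0.0670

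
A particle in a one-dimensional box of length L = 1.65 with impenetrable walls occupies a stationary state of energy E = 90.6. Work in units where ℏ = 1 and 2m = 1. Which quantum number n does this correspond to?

From E_n = n²π²ℏ²/(2mL²) invert to n = √(2mL²E)/(πℏ).
n = (1.65/π) × √(2 × 0.5 × 90.6) = 4.999 → n = 5.

n = 5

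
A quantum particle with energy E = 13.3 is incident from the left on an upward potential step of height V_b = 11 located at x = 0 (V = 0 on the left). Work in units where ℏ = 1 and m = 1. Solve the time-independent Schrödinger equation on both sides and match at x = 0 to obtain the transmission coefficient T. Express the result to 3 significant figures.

T = 0.830

On each side the TISE gives plane waves with k = √(2m(E − V))/ℏ: k₁ = √(2·1·13.3) = 5.158, k₂ = √(2·1·2.3) = 2.145.
Continuity of ψ and ψ′ at the step yields the reflection amplitude r = (k₁ − k₂)/(k₁ + k₂) = 0.4126; thus R = |r|² = 0.1702, T = 0.8298.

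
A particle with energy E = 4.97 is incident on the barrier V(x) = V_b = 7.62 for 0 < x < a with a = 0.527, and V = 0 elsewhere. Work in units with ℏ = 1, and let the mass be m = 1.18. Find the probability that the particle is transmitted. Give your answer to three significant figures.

T = 0.232

E < V_b: inside the barrier ψ ∝ e^{±κx} with κ = √(2m(V_b − E))/ℏ = 2.501.
κa = 1.318, sinh(κa) = 1.734.
The exact tunnelling result is T⁻¹ = 1 + V_b² sinh²(κa) / [4E(V_b − E)] = 4.314, so T = 0.232.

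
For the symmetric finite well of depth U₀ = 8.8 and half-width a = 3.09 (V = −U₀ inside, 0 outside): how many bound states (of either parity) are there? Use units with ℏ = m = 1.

N = 9

Define the well-strength parameter z₀ = (a/ℏ)√(2mU₀) = 3.09 × √(2·1·8.8) = 12.96.
A new bound state (alternating even/odd) appears each time z₀ passes a multiple of π/2, so N = ⌊2z₀/π⌋ + 1 = ⌊8.253⌋ + 1 = 9.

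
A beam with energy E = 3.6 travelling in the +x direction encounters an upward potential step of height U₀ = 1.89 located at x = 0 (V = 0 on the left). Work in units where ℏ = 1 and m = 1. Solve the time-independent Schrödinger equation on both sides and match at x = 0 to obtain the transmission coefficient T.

On each side the TISE gives plane waves with k = √(2m(E − V))/ℏ: k₁ = √(2·1·3.6) = 2.683, k₂ = √(2·1·1.71) = 1.849.
Matching ψ and ψ′ at x = 0 gives r = (k₁ − k₂)/(k₁ + k₂), so R = r² = 0.03385 and T = 1 − R = 0.9661.

T = 0.966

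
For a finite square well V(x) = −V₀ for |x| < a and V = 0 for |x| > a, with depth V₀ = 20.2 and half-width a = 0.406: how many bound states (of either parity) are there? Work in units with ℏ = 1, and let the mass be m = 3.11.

The dimensionless depth is z₀ = a√(2mV₀)/ℏ = 0.406 × √(125.6) = 4.551.
The even/odd transcendental equations gain one root per π/2 in z₀, giving N = 1 + ⌊2z₀/π⌋ = 1 + ⌊2.897⌋ = 3.

N = 3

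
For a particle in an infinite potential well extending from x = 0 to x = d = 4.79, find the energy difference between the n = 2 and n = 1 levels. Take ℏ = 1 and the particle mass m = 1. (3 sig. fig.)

E_n = n²π²ℏ²/(2md²), so ΔE = (2² − 1²) π²ℏ²/(2md²).
ΔE = 3 × π² / (2 × 1 × 4.79²) = 0.6452.

ΔE = 0.645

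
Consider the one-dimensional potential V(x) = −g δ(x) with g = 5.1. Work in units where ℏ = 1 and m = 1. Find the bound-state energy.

The bound state is ψ(x) = √κ e^{−κ|x|}. The derivative jump ψ'(0⁺) − ψ'(0⁻) = −(2mg/ℏ²)ψ(0) fixes κ = mg/ℏ² = 5.100.
Then E = −ℏ²κ²/(2m) = −mg²/(2ℏ²) = -13.01.

E = -13.0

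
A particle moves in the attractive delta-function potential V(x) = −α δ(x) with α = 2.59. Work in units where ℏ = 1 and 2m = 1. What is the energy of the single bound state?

E = -1.68

The bound state is ψ(x) = √κ e^{−κ|x|}. The derivative jump ψ'(0⁺) − ψ'(0⁻) = −(2mα/ℏ²)ψ(0) fixes κ = mα/ℏ² = 1.295.
Then E = −ℏ²κ²/(2m) = −mα²/(2ℏ²) = -1.677.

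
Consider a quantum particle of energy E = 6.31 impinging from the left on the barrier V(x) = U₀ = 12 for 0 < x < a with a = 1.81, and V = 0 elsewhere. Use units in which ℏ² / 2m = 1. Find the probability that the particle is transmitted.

T = 0.000709

E < U₀: inside the barrier ψ ∝ e^{±κx} with κ = √(2m(U₀ − E))/ℏ = 2.385.
κa = 4.318, sinh(κa) = 37.49.
The exact tunnelling result is T⁻¹ = 1 + U₀² sinh²(κa) / [4E(U₀ − E)] = 1411, so T = 0.000709.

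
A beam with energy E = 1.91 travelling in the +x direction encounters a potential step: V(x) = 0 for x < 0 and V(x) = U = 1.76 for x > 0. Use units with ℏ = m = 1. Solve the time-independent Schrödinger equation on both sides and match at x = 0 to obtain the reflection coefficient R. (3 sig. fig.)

The wavenumbers are k₁ = √(2mE)/ℏ = 1.954 on the left and k₂ = √(2m(E − U))/ℏ = 0.5477 on the right.
Matching ψ and ψ′ at x = 0 gives r = (k₁ − k₂)/(k₁ + k₂), so R = r² = 0.3161 and T = 1 − R = 0.6839.

R = 0.316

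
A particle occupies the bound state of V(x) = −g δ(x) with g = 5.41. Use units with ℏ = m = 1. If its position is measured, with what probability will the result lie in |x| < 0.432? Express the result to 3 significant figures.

The normalised bound state is ψ = √κ e^{−κ|x|} with κ = mg/ℏ² = 5.410.
P(|x| < d) = ∫_{−d}^{d} κ e^{−2κ|x|} dx = 1 − e^{−2κd} = 1 − e^{−4.674} = 0.9907.

P = 0.991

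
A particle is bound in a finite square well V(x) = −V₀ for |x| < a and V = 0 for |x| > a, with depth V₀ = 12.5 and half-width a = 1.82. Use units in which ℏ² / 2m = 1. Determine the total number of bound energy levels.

The dimensionless depth is z₀ = a√(2mV₀)/ℏ = 1.82 × √(12.50) = 6.435.
The even/odd transcendental equations gain one root per π/2 in z₀, giving N = 1 + ⌊2z₀/π⌋ = 1 + ⌊4.096⌋ = 5.

N = 5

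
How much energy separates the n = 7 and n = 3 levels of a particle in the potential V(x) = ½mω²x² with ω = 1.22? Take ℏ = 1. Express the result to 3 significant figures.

E_n = ℏω(n + ½), so ΔE = (7 − 3) ℏω = 4 × 1.22 = 4.880.

ΔE = 4.88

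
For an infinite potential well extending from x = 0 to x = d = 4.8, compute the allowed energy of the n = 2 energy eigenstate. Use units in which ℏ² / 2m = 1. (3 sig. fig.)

E = 1.71

Requiring ψ(0) = ψ(d) = 0 quantises k = nπ/d, hence E_n = ℏ²k²/2m = n²π²ℏ²/(2md²).
E_2 = 2² × π² / (2 × 0.5 × 4.8²) = 1.713.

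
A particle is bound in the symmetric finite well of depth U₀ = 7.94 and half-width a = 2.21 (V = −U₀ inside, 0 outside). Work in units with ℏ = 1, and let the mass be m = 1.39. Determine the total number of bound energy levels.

Define the well-strength parameter z₀ = (a/ℏ)√(2mU₀) = 2.21 × √(2·1.39·7.94) = 10.38.
A new bound state (alternating even/odd) appears each time z₀ passes a multiple of π/2, so N = ⌊2z₀/π⌋ + 1 = ⌊6.610⌋ + 1 = 7.

N = 7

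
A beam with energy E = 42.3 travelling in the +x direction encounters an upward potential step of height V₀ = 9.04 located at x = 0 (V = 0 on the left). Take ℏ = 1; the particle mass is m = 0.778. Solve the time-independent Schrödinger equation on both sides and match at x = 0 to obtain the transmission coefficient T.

The wavenumbers are k₁ = √(2mE)/ℏ = 8.113 on the left and k₂ = √(2m(E − V₀))/ℏ = 7.194 on the right.
Continuity of ψ and ψ′ at the step yields the reflection amplitude r = (k₁ − k₂)/(k₁ + k₂) = 0.06004; thus R = |r|² = 0.003604, T = 0.9964.

T = 0.996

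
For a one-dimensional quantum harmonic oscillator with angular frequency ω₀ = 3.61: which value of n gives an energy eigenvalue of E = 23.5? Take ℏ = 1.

n = 6

Invert E_n = (n + ½)ℏω₀: n = E/ℏω₀ − ½ = 6.010, so n = 6.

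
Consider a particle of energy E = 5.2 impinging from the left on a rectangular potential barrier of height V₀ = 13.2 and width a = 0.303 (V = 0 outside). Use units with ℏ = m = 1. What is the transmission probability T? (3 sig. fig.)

E < V₀: inside the barrier ψ ∝ e^{±κx} with κ = √(2m(V₀ − E))/ℏ = 4.000.
κa = 1.212, sinh(κa) = 1.531.
Matching ψ, ψ′ at both faces gives T = [1 + V₀² sinh²(κa) / (4E(V₀ − E))]⁻¹ = 1/3.455 = 0.289.

T = 0.289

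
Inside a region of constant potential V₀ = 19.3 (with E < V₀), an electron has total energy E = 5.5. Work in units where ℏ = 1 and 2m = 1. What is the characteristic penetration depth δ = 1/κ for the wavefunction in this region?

δ = 0.269

Since E < V₀ the TISE in this region is ψ'' = κ²ψ with κ = √(2m(V₀ − E))/ℏ.
κ = √(2 × 0.5 × 13.8) = 3.715. The penetration depth is δ = 1/κ = 0.269.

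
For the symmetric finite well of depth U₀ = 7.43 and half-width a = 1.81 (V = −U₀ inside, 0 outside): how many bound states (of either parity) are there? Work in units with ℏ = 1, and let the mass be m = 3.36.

Define the well-strength parameter z₀ = (a/ℏ)√(2mU₀) = 1.81 × √(2·3.36·7.43) = 12.79.
A new bound state (alternating even/odd) appears each time z₀ passes a multiple of π/2, so N = ⌊2z₀/π⌋ + 1 = ⌊8.142⌋ + 1 = 9.

N = 9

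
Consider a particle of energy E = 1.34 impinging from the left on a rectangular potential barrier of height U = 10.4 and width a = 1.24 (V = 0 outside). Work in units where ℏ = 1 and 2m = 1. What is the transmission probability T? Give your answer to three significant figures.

E < U: inside the barrier ψ ∝ e^{±κx} with κ = √(2m(U − E))/ℏ = 3.010.
κa = 3.732, sinh(κa) = 20.88.
The exact tunnelling result is T⁻¹ = 1 + U² sinh²(κa) / [4E(U − E)] = 971.8, so T = 0.00103.

T = 0.00103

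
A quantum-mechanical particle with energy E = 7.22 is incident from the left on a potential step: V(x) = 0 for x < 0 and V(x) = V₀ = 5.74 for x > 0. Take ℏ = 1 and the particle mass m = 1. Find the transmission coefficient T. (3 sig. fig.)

T = 0.858

The wavenumbers are k₁ = √(2mE)/ℏ = 3.800 on the left and k₂ = √(2m(E − V₀))/ℏ = 1.720 on the right.
Matching ψ and ψ′ at x = 0 gives r = (k₁ − k₂)/(k₁ + k₂), so R = r² = 0.1419 and T = 1 − R = 0.8581.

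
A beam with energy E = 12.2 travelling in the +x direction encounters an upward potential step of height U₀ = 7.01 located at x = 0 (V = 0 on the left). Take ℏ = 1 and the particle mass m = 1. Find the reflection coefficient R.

On each side the TISE gives plane waves with k = √(2m(E − V))/ℏ: k₁ = √(2·1·12.2) = 4.940, k₂ = √(2·1·5.19) = 3.222.
Continuity of ψ and ψ′ at the step yields the reflection amplitude r = (k₁ − k₂)/(k₁ + k₂) = 0.2105; thus R = |r|² = 0.04430, T = 0.9557.

R = 0.0443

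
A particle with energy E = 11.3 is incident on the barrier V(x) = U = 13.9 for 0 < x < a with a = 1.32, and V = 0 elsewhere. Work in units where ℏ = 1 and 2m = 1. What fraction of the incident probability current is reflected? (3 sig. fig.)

E < U: inside the barrier ψ ∝ e^{±κx} with κ = √(2m(U − E))/ℏ = 1.612.
κa = 2.128, sinh(κa) = 4.141.
The exact tunnelling result is T⁻¹ = 1 + U² sinh²(κa) / [4E(U − E)] = 29.20, so T = 0.0343.
R = 1 − T = 0.966.

R = 0.966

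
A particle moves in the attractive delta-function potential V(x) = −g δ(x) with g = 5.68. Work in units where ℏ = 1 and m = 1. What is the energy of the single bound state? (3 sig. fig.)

E = -16.1

The bound state is ψ(x) = √κ e^{−κ|x|}. The derivative jump ψ'(0⁺) − ψ'(0⁻) = −(2mg/ℏ²)ψ(0) fixes κ = mg/ℏ² = 5.680.
Then E = −ℏ²κ²/(2m) = −mg²/(2ℏ²) = -16.13.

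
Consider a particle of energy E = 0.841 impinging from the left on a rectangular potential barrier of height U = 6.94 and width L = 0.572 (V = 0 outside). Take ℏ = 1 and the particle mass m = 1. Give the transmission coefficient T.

E < U: inside the barrier ψ ∝ e^{±κx} with κ = √(2m(U − E))/ℏ = 3.493.
κL = 1.998, sinh(κL) = 3.618.
The exact tunnelling result is T⁻¹ = 1 + U² sinh²(κL) / [4E(U − E)] = 31.74, so T = 0.0315.

T = 0.0315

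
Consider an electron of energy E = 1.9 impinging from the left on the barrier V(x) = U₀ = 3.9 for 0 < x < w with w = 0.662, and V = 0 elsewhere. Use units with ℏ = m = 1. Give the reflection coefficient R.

Since E < U₀ the interior solution is evanescent with decay constant κ = √(2m(U₀ − E))/ℏ = 2.000.
κw = 1.324, sinh(κw) = 1.746.
The exact tunnelling result is T⁻¹ = 1 + U₀² sinh²(κw) / [4E(U₀ − E)] = 4.051, so T = 0.247.
R = 1 − T = 0.753.

R = 0.753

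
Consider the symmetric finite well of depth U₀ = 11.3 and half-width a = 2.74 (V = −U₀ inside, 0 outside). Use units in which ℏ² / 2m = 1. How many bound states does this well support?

N = 6

Define the well-strength parameter z₀ = (a/ℏ)√(2mU₀) = 2.74 × √(2·0.5·11.3) = 9.211.
A new bound state (alternating even/odd) appears each time z₀ passes a multiple of π/2, so N = ⌊2z₀/π⌋ + 1 = ⌊5.864⌋ + 1 = 6.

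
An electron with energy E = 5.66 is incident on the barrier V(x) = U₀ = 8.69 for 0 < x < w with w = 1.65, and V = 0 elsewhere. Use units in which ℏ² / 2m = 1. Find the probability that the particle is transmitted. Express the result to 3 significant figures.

T = 0.0116

E < U₀: inside the barrier ψ ∝ e^{±κx} with κ = √(2m(U₀ − E))/ℏ = 1.741.
κw = 2.872, sinh(κw) = 8.809.
The exact tunnelling result is T⁻¹ = 1 + U₀² sinh²(κw) / [4E(U₀ − E)] = 86.42, so T = 0.0116.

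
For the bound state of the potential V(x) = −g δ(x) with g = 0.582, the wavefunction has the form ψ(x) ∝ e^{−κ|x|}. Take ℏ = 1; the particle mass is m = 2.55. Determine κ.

κ = 1.48

Integrate −(ℏ²/2m)ψ'' − gδ(x)ψ = Eψ from −ε to +ε: the ψ'' term gives ψ'(0⁺) − ψ'(0⁻) and the δ term gives −(2mg/ℏ²)ψ(0).
With ψ ∝ e^{−κ|x|} this yields −2κ = −2mg/ℏ², so κ = mg/ℏ² = 1.484.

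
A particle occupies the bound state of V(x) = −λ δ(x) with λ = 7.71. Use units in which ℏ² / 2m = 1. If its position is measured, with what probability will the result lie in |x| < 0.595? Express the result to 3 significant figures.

The normalised bound state is ψ = √κ e^{−κ|x|} with κ = mλ/ℏ² = 3.855.
P(|x| < d) = ∫_{−d}^{d} κ e^{−2κ|x|} dx = 1 − e^{−2κd} = 1 − e^{−4.587} = 0.9898.

P = 0.990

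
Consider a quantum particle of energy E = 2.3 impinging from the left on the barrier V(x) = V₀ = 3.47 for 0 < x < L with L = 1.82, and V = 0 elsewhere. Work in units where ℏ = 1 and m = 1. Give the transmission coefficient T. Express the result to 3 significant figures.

T = 0.0136

Since E < V₀ the interior solution is evanescent with decay constant κ = √(2m(V₀ − E))/ℏ = 1.530.
κL = 2.784, sinh(κL) = 8.061.
Matching ψ, ψ′ at both faces gives T = [1 + V₀² sinh²(κL) / (4E(V₀ − E))]⁻¹ = 1/73.70 = 0.0136.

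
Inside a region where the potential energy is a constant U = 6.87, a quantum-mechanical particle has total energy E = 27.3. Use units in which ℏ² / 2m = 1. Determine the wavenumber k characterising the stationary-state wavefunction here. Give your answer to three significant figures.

k = 4.52

With E > U the solution is oscillatory, ψ ∝ e^{±ikx} with k = √(2m(E − U))/ℏ.
k = √(2 × 0.5 × 20.43) = 4.520.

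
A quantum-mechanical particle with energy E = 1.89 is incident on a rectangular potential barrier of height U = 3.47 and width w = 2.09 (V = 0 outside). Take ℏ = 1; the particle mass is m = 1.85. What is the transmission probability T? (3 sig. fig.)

E < U: inside the barrier ψ ∝ e^{±κx} with κ = √(2m(U − E))/ℏ = 2.418.
κw = 5.053, sinh(κw) = 78.27.
Matching ψ, ψ′ at both faces gives T = [1 + U² sinh²(κw) / (4E(U − E))]⁻¹ = 1/6176 = 0.000162.

T = 0.000162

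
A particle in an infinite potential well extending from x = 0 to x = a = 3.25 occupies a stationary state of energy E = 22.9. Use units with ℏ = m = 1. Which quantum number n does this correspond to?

For an infinite well E_n = n²π²ℏ²/(2ma²), so n = (a/πℏ)√(2mE).
n = (3.25/π) × √(2 × 1 × 22.9) = 7.001 → n = 7.

n = 7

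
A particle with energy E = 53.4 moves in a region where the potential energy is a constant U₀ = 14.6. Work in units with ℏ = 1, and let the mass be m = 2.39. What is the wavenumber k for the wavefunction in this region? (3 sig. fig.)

With E > U₀ the solution is oscillatory, ψ ∝ e^{±ikx} with k = √(2m(E − U₀))/ℏ.
k = √(2 × 2.39 × 38.8) = 13.62.

k = 13.6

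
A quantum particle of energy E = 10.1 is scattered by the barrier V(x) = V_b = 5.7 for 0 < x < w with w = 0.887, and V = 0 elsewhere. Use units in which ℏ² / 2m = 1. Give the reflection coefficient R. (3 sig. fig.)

R = 0.144

Above the barrier the interior wavenumber is k₂ = √(2m(E − V_b))/ℏ = 2.098, giving phase k₂w = 1.861.
T = [1 + V_b² sin²(k₂w) / (4E(E − V_b))]⁻¹ = 1/1.168 = 0.856.
R = 1 − T = 0.144.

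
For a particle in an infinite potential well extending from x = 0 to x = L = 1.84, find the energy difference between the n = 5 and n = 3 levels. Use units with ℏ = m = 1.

ΔE = 23.3

E_n = n²π²ℏ²/(2mL²), so ΔE = (5² − 3²) π²ℏ²/(2mL²).
ΔE = 16 × π² / (2 × 1 × 1.84²) = 23.32.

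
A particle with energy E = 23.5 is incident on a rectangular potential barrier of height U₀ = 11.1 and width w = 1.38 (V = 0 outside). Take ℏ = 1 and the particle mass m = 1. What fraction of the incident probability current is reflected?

Above the barrier the interior wavenumber is k₂ = √(2m(E − U₀))/ℏ = 4.980, giving phase k₂w = 6.872.
Matching at both interfaces gives T⁻¹ = 1 + U₀² sin²(k₂w) / [4E(E − U₀)] = 1.033, hence T = 0.968.
R = 1 − T = 0.0316.

R = 0.0316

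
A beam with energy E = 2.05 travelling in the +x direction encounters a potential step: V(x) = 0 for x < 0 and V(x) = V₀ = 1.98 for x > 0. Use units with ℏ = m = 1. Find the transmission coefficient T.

On each side the TISE gives plane waves with k = √(2m(E − V))/ℏ: k₁ = √(2·1·2.05) = 2.025, k₂ = √(2·1·0.07) = 0.3742.
Continuity of ψ and ψ′ at the step yields the reflection amplitude r = (k₁ − k₂)/(k₁ + k₂) = 0.6881; thus R = |r|² = 0.4734, T = 0.5266.

T = 0.527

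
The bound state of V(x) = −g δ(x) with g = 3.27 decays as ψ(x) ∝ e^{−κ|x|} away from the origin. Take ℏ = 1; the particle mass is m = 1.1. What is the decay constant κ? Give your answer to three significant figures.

κ = 3.60

Integrate −(ℏ²/2m)ψ'' − gδ(x)ψ = Eψ from −ε to +ε: the ψ'' term gives ψ'(0⁺) − ψ'(0⁻) and the δ term gives −(2mg/ℏ²)ψ(0).
With ψ ∝ e^{−κ|x|} this yields −2κ = −2mg/ℏ², so κ = mg/ℏ² = 3.597.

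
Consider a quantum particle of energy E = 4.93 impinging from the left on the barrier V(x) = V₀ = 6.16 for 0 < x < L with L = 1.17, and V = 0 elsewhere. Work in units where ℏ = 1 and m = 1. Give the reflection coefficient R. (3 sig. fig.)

R = 0.936

Since E < V₀ the interior solution is evanescent with decay constant κ = √(2m(V₀ − E))/ℏ = 1.568.
κL = 1.835, sinh(κL) = 3.053.
The exact tunnelling result is T⁻¹ = 1 + V₀² sinh²(κL) / [4E(V₀ − E)] = 15.58, so T = 0.0642.
R = 1 − T = 0.936.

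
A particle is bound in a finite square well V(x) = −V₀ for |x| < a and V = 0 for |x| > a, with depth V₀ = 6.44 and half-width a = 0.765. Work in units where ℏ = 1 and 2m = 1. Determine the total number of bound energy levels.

N = 2

Define the well-strength parameter z₀ = (a/ℏ)√(2mV₀) = 0.765 × √(2·0.5·6.44) = 1.941.
A new bound state (alternating even/odd) appears each time z₀ passes a multiple of π/2, so N = ⌊2z₀/π⌋ + 1 = ⌊1.236⌋ + 1 = 2.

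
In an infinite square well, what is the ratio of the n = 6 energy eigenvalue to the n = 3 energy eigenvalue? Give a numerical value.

E_n = n²π²ℏ²/(2mL²) so the ratio is n₂²/n₁² = 36/9 = 4.

4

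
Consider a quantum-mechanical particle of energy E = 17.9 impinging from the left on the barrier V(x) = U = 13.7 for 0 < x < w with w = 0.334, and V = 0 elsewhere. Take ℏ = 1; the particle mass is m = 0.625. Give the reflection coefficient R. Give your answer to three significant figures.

R = 0.230

Above the barrier the interior wavenumber is k₂ = √(2m(E − U))/ℏ = 2.291, giving phase k₂w = 0.7653.
Matching at both interfaces gives T⁻¹ = 1 + U² sin²(k₂w) / [4E(E − U)] = 1.300, hence T = 0.770.
R = 1 − T = 0.230.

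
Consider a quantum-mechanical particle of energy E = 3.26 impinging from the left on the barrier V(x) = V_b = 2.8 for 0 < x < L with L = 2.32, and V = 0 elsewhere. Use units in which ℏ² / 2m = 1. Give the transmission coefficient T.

E > V_b: inside the barrier k₂ = √(2m(E − V_b))/ℏ = 0.6782, k₂L = 1.574.
T = [1 + V_b² sin²(k₂L) / (4E(E − V_b))]⁻¹ = 1/2.307 = 0.433.

T = 0.433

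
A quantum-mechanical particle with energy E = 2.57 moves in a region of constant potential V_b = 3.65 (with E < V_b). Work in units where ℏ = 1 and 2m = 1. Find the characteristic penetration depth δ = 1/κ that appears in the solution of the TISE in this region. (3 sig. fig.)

δ = 0.962

Since E < V_b the TISE in this region is ψ'' = κ²ψ with κ = √(2m(V_b − E))/ℏ.
κ = √(2 × 0.5 × 1.08) = 1.039. The penetration depth is δ = 1/κ = 0.962.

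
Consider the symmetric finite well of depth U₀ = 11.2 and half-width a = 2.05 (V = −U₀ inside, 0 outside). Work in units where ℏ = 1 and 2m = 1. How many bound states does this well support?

N = 5

The dimensionless depth is z₀ = a√(2mU₀)/ℏ = 2.05 × √(11.20) = 6.861.
The even/odd transcendental equations gain one root per π/2 in z₀, giving N = 1 + ⌊2z₀/π⌋ = 1 + ⌊4.368⌋ = 5.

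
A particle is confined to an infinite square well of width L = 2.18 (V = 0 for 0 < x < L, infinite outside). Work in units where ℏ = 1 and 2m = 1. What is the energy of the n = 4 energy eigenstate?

Requiring ψ(0) = ψ(L) = 0 quantises k = nπ/L, hence E_n = ℏ²k²/2m = n²π²ℏ²/(2mL²).
E_4 = 4² × π² / (2 × 0.5 × 2.18²) = 33.23.

E = 33.2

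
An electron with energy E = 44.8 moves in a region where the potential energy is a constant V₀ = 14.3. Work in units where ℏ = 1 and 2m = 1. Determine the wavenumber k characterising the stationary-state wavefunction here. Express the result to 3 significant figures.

k = 5.52

With E > V₀ the solution is oscillatory, ψ ∝ e^{±ikx} with k = √(2m(E − V₀))/ℏ.
k = √(2 × 0.5 × 30.5) = 5.523.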